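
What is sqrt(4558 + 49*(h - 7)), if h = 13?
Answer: 2*sqrt(1213) ≈ 69.656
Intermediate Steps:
sqrt(4558 + 49*(h - 7)) = sqrt(4558 + 49*(13 - 7)) = sqrt(4558 + 49*6) = sqrt(4558 + 294) = sqrt(4852) = 2*sqrt(1213)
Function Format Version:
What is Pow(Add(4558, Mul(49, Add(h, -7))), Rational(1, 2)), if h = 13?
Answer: Mul(2, Pow(1213, Rational(1, 2))) ≈ 69.656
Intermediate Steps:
Pow(Add(4558, Mul(49, Add(h, -7))), Rational(1, 2)) = Pow(Add(4558, Mul(49, Add(13, -7))), Rational(1, 2)) = Pow(Add(4558, Mul(49, 6)), Rational(1, 2)) = Pow(Add(4558, 294), Rational(1, 2)) = Pow(4852, Rational(1, 2)) = Mul(2, Pow(1213, Rational(1, 2)))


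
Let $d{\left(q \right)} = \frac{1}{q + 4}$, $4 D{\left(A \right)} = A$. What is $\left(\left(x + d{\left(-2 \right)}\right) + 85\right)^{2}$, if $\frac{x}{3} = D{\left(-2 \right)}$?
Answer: $7056$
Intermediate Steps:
$D{\left(A \right)} = \frac{A}{4}$
$x = - \frac{3}{2}$ ($x = 3 \cdot \frac{1}{4} \left(-2\right) = 3 \left(- \frac{1}{2}\right) = - \frac{3}{2} \approx -1.5$)
$d{\left(q \right)} = \frac{1}{4 + q}$
$\left(\left(x + d{\left(-2 \right)}\right) + 85\right)^{2} = \left(\left(- \frac{3}{2} + \frac{1}{4 - 2}\right) + 85\right)^{2} = \left(\left(- \frac{3}{2} + \frac{1}{2}\right) + 85\right)^{2} = \left(-1 + 85\right)^{2} = 84^{2} = 7056$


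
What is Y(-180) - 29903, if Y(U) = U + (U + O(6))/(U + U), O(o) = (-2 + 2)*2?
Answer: -60165/2 ≈ -30083.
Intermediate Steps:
O(o) = 0 (O(o) = 0*2 = 0)
Y(U) = ½ + U (Y(U) = U + (U + 0)/(U + U) = U + U/((2*U)) = U + U*(1/(2*U)) = U + ½ = ½ + U)
Y(-180) - 29903 = (½ - 180) - 29903 = -359/2 - 29903 = -60165/2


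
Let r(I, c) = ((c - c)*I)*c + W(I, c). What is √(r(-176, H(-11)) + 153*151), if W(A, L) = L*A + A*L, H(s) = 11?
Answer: √19231 ≈ 138.68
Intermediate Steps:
W(A, L) = 2*A*L (W(A, L) = A*L + A*L = 2*A*L)
r(I, c) = 2*I*c (r(I, c) = ((c - c)*I)*c + 2*I*c = (0*I)*c + 2*I*c = 0*c + 2*I*c = 0 + 2*I*c = 2*I*c)
√(r(-176, H(-11)) + 153*151) = √(2*(-176)*11 + 153*151) = √(-3872 + 23103) = √19231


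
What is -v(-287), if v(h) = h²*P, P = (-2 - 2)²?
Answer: -1317904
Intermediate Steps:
P = 16 (P = (-4)² = 16)
v(h) = 16*h² (v(h) = h²*16 = 16*h²)
-v(-287) = -16*(-287)² = -16*82369 = -1*1317904 = -1317904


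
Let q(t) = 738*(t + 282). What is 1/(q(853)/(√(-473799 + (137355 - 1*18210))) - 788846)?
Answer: -7771316369/6130391321976199 + 139605*I*√39406/12260782643952398 ≈ -1.2677e-6 + 2.2603e-9*I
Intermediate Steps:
q(t) = 208116 + 738*t (q(t) = 738*(282 + t) = 208116 + 738*t)
1/(q(853)/(√(-473799 + (137355 - 1*18210))) - 788846) = 1/((208116 + 738*853)/(√(-473799 + (137355 - 1*18210))) - 788846) = 1/((208116 + 629514)/(√(-473799 + (137355 - 18210))) - 788846) = 1/(837630/(√(-473799 + 119145)) - 788846) = 1/(837630/(√(-354654)) - 788846) = 1/(837630/((3*I*√39406)) - 788846) = 1/(837630*(-I*√39406/118218) - 788846) = 1/(-139605*I*√39406/19703 - 788846) = 1/(-788846 - 139605*I*√39406/19703)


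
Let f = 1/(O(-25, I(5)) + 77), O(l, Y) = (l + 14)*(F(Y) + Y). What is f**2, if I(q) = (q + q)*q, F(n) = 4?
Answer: 1/267289 ≈ 3.7413e-6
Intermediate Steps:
I(q) = 2*q**2 (I(q) = (2*q)*q = 2*q**2)
O(l, Y) = (4 + Y)*(14 + l) (O(l, Y) = (l + 14)*(4 + Y) = (14 + l)*(4 + Y) = (4 + Y)*(14 + l))
f = -1/517 (f = 1/((56 + 4*(-25) + 14*(2*5**2) + (2*5**2)*(-25)) + 77) = 1/((56 - 100 + 14*(2*25) + (2*25)*(-25)) + 77) = 1/((56 - 100 + 14*50 + 50*(-25)) + 77) = 1/((56 - 100 + 700 - 1250) + 77) = 1/(-594 + 77) = 1/(-517) = -1/517 ≈ -0.0019342)
f**2 = (-1/517)**2 = 1/267289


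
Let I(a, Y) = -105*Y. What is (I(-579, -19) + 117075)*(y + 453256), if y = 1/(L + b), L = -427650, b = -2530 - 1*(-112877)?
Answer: 2446369500524670/45329 ≈ 5.3969e+10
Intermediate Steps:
b = 110347 (b = -2530 + 112877 = 110347)
y = -1/317303 (y = 1/(-427650 + 110347) = 1/(-317303) = -1/317303 ≈ -3.1516e-6)
(I(-579, -19) + 117075)*(y + 453256) = (-105*(-19) + 117075)*(-1/317303 + 453256) = (1995 + 117075)*(143819488567/317303) = 119070*(143819488567/317303) = 2446369500524670/45329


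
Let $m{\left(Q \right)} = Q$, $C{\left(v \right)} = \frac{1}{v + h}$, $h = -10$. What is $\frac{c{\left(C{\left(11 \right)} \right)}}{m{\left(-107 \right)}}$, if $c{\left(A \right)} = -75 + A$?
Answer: $\frac{74}{107} \approx 0.69159$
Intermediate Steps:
$C{\left(v \right)} = \frac{1}{-10 + v}$ ($C{\left(v \right)} = \frac{1}{v - 10} = \frac{1}{-10 + v}$)
$\frac{c{\left(C{\left(11 \right)} \right)}}{m{\left(-107 \right)}} = \frac{-75 + \frac{1}{-10 + 11}}{-107} = \left(-75 + 1^{-1}\right) \left(- \frac{1}{107}\right) = \left(-75 + 1\right) \left(- \frac{1}{107}\right) = \left(-74\right) \left(- \frac{1}{107}\right) = \frac{74}{107}$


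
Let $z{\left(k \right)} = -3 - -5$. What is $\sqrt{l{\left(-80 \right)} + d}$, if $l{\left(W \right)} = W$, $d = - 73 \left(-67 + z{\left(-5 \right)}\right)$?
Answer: $\sqrt{4665} \approx 68.301$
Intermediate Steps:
$z{\left(k \right)} = 2$ ($z{\left(k \right)} = -3 + 5 = 2$)
$d = 4745$ ($d = - 73 \left(-67 + 2\right) = \left(-73\right) \left(-65\right) = 4745$)
$\sqrt{l{\left(-80 \right)} + d} = \sqrt{-80 + 4745} = \sqrt{4665}$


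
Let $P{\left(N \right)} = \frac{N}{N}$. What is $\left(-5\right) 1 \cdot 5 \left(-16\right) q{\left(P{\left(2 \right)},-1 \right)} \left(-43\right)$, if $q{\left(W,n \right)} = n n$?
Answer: $-17200$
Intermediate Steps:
$P{\left(N \right)} = 1$
$q{\left(W,n \right)} = n^{2}$
$\left(-5\right) 1 \cdot 5 \left(-16\right) q{\left(P{\left(2 \right)},-1 \right)} \left(-43\right) = \left(-5\right) 1 \cdot 5 \left(-16\right) \left(-1\right)^{2} \left(-43\right) = \left(-5\right) 5 \left(-16\right) 1 \left(-43\right) = \left(-25\right) \left(-16\right) 1 \left(-43\right) = 400 \cdot 1 \left(-43\right) = 400 \left(-43\right) = -17200$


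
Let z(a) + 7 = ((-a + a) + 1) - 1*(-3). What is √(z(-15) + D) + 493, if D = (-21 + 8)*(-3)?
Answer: 499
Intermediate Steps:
D = 39 (D = -13*(-3) = 39)
z(a) = -3 (z(a) = -7 + (((-a + a) + 1) - 1*(-3)) = -7 + ((0 + 1) + 3) = -7 + (1 + 3) = -7 + 4 = -3)
√(z(-15) + D) + 493 = √(-3 + 39) + 493 = √36 + 493 = 6 + 493 = 499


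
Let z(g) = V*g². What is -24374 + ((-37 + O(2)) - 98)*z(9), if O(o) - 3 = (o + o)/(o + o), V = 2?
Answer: -45596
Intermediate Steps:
z(g) = 2*g²
O(o) = 4 (O(o) = 3 + (o + o)/(o + o) = 3 + (2*o)/((2*o)) = 3 + (2*o)*(1/(2*o)) = 3 + 1 = 4)
-24374 + ((-37 + O(2)) - 98)*z(9) = -24374 + ((-37 + 4) - 98)*(2*9²) = -24374 + (-33 - 98)*(2*81) = -24374 - 131*162 = -24374 - 21222 = -45596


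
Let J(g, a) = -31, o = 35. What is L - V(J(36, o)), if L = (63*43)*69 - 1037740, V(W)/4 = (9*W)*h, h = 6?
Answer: -844123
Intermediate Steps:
V(W) = 216*W (V(W) = 4*((9*W)*6) = 4*(54*W) = 216*W)
L = -850819 (L = 2709*69 - 1037740 = 186921 - 1037740 = -850819)
L - V(J(36, o)) = -850819 - 216*(-31) = -850819 - 1*(-6696) = -850819 + 6696 = -844123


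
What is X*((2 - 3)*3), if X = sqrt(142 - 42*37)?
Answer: -6*I*sqrt(353) ≈ -112.73*I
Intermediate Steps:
X = 2*I*sqrt(353) (X = sqrt(142 - 1554) = sqrt(-1412) = 2*I*sqrt(353) ≈ 37.577*I)
X*((2 - 3)*3) = (2*I*sqrt(353))*((2 - 3)*3) = (2*I*sqrt(353))*(-1*3) = (2*I*sqrt(353))*(-3) = -6*I*sqrt(353)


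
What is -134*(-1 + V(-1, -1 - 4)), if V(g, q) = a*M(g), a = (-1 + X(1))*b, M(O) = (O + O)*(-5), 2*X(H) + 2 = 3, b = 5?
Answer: 3484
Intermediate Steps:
X(H) = ½ (X(H) = -1 + (½)*3 = -1 + 3/2 = ½)
M(O) = -10*O (M(O) = (2*O)*(-5) = -10*O)
a = -5/2 (a = (-1 + ½)*5 = -½*5 = -5/2 ≈ -2.5000)
V(g, q) = 25*g (V(g, q) = -(-25)*g = 25*g)
-134*(-1 + V(-1, -1 - 4)) = -134*(-1 + 25*(-1)) = -134*(-1 - 25) = -134*(-26) = 3484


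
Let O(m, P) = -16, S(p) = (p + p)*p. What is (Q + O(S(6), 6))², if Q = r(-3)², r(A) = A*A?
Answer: 4225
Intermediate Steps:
S(p) = 2*p² (S(p) = (2*p)*p = 2*p²)
r(A) = A²
Q = 81 (Q = ((-3)²)² = 9² = 81)
(Q + O(S(6), 6))² = (81 - 16)² = 65² = 4225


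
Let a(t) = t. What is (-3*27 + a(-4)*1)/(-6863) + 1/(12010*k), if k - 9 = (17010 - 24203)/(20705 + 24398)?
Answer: 407357145789/32865502418420 ≈ 0.012395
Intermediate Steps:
k = 398734/45103 (k = 9 + (17010 - 24203)/(20705 + 24398) = 9 - 7193/45103 = 398734/45103 ≈ 8.8405)
(-3*27 + a(-4)*1)/(-6863) + 1/(12010*k) = (-3*27 - 4*1)/(-6863) + 1/(12010*(398734/45103)) = (-81 - 4)*(-1/6863) + (1/12010)*(45103/398734) = -85*(-1/6863) + 45103/4788795340 = 85/6863 + 45103/4788795340 = 407357145789/32865502418420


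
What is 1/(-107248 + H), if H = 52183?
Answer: -1/55065 ≈ -1.8160e-5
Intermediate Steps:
1/(-107248 + H) = 1/(-107248 + 52183) = 1/(-55065) = -1/55065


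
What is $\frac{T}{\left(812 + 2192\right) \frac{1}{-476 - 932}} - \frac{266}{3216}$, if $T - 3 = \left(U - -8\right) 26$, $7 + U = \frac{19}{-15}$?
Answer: $\frac{10632233}{6038040} \approx 1.7609$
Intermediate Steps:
$U = - \frac{124}{15}$ ($U = -7 + \frac{19}{-15} = -7 + 19 \left(- \frac{1}{15}\right) = -7 - \frac{19}{15} = - \frac{124}{15} \approx -8.2667$)
$T = - \frac{59}{15}$ ($T = 3 + \left(- \frac{124}{15} - -8\right) 26 = 3 + \left(- \frac{124}{15} + \left(-1 + 9\right)\right) 26 = 3 + \left(- \frac{124}{15} + 8\right) 26 = 3 - \frac{104}{15} = - \frac{59}{15} \approx -3.9333$)
$\frac{T}{\left(812 + 2192\right) \frac{1}{-476 - 932}} - \frac{266}{3216} = - \frac{59}{15 \frac{812 + 2192}{-476 - 932}} - \frac{266}{3216} = - \frac{59}{15 \frac{3004}{-1408}} - \frac{133}{1608} = - \frac{59}{15 \cdot 3004 \left(- \frac{1}{1408}\right)} - \frac{133}{1608} = - \frac{59}{15 \left(- \frac{751}{352}\right)} - \frac{133}{1608} = \left(- \frac{59}{15}\right) \left(- \frac{352}{751}\right) - \frac{133}{1608} = \frac{20768}{11265} - \frac{133}{1608} = \frac{10632233}{6038040}$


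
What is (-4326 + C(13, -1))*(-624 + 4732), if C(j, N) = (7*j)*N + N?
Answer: -18149144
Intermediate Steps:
C(j, N) = N + 7*N*j (C(j, N) = 7*N*j + N = N + 7*N*j)
(-4326 + C(13, -1))*(-624 + 4732) = (-4326 - (1 + 7*13))*(-624 + 4732) = (-4326 - (1 + 91))*4108 = (-4326 - 1*92)*4108 = (-4326 - 92)*4108 = -4418*4108 = -18149144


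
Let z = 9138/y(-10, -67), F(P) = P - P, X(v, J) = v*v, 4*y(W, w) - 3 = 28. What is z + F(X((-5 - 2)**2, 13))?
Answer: 36552/31 ≈ 1179.1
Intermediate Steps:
y(W, w) = 31/4 (y(W, w) = 3/4 + (1/4)*28 = 3/4 + 7 = 31/4)
X(v, J) = v**2
F(P) = 0
z = 36552/31 (z = 9138/(31/4) = 9138*(4/31) = 36552/31 ≈ 1179.1)
z + F(X((-5 - 2)**2, 13)) = 36552/31 + 0 = 36552/31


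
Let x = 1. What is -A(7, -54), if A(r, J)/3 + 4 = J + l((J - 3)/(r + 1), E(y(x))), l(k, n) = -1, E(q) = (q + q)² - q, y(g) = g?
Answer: 177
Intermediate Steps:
E(q) = -q + 4*q² (E(q) = (2*q)² - q = 4*q² - q = -q + 4*q²)
A(r, J) = -15 + 3*J (A(r, J) = -12 + 3*(J - 1) = -12 + 3*(-1 + J) = -12 + (-3 + 3*J) = -15 + 3*J)
-A(7, -54) = -(-15 + 3*(-54)) = -(-15 - 162) = -1*(-177) = 177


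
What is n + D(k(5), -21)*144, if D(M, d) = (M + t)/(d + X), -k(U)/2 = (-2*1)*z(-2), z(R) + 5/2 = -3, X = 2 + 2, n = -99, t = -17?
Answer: 3933/17 ≈ 231.35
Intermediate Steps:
X = 4
z(R) = -11/2 (z(R) = -5/2 - 3 = -11/2)
k(U) = -22 (k(U) = -2*(-2*1)*(-11)/2 = -(-4)*(-11)/2 = -2*11 = -22)
D(M, d) = (-17 + M)/(4 + d) (D(M, d) = (M - 17)/(d + 4) = (-17 + M)/(4 + d))
n + D(k(5), -21)*144 = -99 + ((-17 - 22)/(4 - 21))*144 = -99 + (-39/(-17))*144 = -99 - 1/17*(-39)*144 = -99 + (39/17)*144 = -99 + 5616/17 = 3933/17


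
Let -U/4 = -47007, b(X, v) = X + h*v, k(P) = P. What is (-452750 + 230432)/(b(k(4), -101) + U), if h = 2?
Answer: -12351/10435 ≈ -1.1836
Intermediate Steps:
b(X, v) = X + 2*v
U = 188028 (U = -4*(-47007) = 188028)
(-452750 + 230432)/(b(k(4), -101) + U) = (-452750 + 230432)/((4 + 2*(-101)) + 188028) = -222318/((4 - 202) + 188028) = -222318/(-198 + 188028) = -222318/187830 = -222318*1/187830 = -12351/10435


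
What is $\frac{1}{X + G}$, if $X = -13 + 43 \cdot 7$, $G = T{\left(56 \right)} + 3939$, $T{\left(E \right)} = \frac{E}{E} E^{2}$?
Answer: $\frac{1}{7363} \approx 0.00013581$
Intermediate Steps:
$T{\left(E \right)} = E^{2}$ ($T{\left(E \right)} = 1 E^{2} = E^{2}$)
$G = 7075$ ($G = 56^{2} + 3939 = 3136 + 3939 = 7075$)
$X = 288$ ($X = -13 + 301 = 288$)
$\frac{1}{X + G} = \frac{1}{288 + 7075} = \frac{1}{7363}$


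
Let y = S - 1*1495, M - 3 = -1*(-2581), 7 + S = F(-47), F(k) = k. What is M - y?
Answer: 4133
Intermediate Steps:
S = -54 (S = -7 - 47 = -54)
M = 2584 (M = 3 - 1*(-2581) = 3 + 2581 = 2584)
y = -1549 (y = -54 - 1*1495 = -54 - 1495 = -1549)
M - y = 2584 - 1*(-1549) = 2584 + 1549 = 4133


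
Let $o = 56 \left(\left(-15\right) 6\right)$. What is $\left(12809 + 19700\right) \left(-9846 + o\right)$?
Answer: $-483928974$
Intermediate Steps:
$o = -5040$ ($o = 56 \left(-90\right) = -5040$)
$\left(12809 + 19700\right) \left(-9846 + o\right) = \left(12809 + 19700\right) \left(-9846 - 5040\right) = 32509 \left(-14886\right) = -483928974$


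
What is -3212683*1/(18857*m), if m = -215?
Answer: 3212683/4054255 ≈ 0.79242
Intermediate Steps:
-3212683*1/(18857*m) = -3212683/((109*173)*(-215)) = -3212683/(18857*(-215)) = -3212683/(-4054255) = -3212683*(-1/4054255) = 3212683/4054255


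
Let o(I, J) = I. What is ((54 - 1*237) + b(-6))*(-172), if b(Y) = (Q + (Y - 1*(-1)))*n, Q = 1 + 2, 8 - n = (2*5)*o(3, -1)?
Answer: 23908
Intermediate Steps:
n = -22 (n = 8 - 2*5*3 = 8 - 10*3 = 8 - 1*30 = 8 - 30 = -22)
Q = 3
b(Y) = -88 - 22*Y (b(Y) = (3 + (Y - 1*(-1)))*(-22) = (3 + (Y + 1))*(-22) = (3 + (1 + Y))*(-22) = (4 + Y)*(-22) = -88 - 22*Y)
((54 - 1*237) + b(-6))*(-172) = ((54 - 1*237) + (-88 - 22*(-6)))*(-172) = ((54 - 237) + (-88 + 132))*(-172) = (-183 + 44)*(-172) = -139*(-172) = 23908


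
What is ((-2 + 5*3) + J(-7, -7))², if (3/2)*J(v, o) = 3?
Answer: 225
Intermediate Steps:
J(v, o) = 2 (J(v, o) = (⅔)*3 = 2)
((-2 + 5*3) + J(-7, -7))² = ((-2 + 5*3) + 2)² = ((-2 + 15) + 2)² = (13 + 2)² = 15² = 225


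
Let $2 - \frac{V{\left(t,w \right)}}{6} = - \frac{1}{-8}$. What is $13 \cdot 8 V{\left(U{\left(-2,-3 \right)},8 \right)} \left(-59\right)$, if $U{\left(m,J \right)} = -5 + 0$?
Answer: $-69030$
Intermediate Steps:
$U{\left(m,J \right)} = -5$
$V{\left(t,w \right)} = \frac{45}{4}$ ($V{\left(t,w \right)} = 12 - 6 \left(- \frac{1}{-8}\right) = 12 - 6 \left(\left(-1\right) \left(- \frac{1}{8}\right)\right) = 12 - \frac{3}{4} = \frac{45}{4}$)
$13 \cdot 8 V{\left(U{\left(-2,-3 \right)},8 \right)} \left(-59\right) = 13 \cdot 8 \cdot \frac{45}{4} \left(-59\right) = 104 \cdot \frac{45}{4} \left(-59\right) = 1170 \left(-59\right) = -69030$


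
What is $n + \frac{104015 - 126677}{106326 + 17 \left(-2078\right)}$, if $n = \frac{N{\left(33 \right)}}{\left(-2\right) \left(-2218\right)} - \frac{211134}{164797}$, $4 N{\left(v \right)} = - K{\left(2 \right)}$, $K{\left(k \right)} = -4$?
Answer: $- \frac{2595407390147}{1621993872875} \approx -1.6001$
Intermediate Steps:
$N{\left(v \right)} = 1$ ($N{\left(v \right)} = \frac{\left(-1\right) \left(-4\right)}{4} = \frac{1}{4} \cdot 4 = 1$)
$n = - \frac{936425627}{731039492}$ ($n = 1 \frac{1}{\left(-2\right) \left(-2218\right)} - \frac{211134}{164797} = 1 \cdot \frac{1}{4436} - \frac{211134}{164797} = \frac{1}{4436} - \frac{211134}{164797} = - \frac{936425627}{731039492} \approx -1.281$)
$n + \frac{104015 - 126677}{106326 + 17 \left(-2078\right)} = - \frac{936425627}{731039492} + \frac{104015 - 126677}{106326 + 17 \left(-2078\right)} = - \frac{936425627}{731039492} - \frac{22662}{106326 - 35326} = - \frac{936425627}{731039492} - \frac{22662}{71000} = - \frac{936425627}{731039492} - \frac{11331}{35500} = - \frac{2595407390147}{1621993872875}$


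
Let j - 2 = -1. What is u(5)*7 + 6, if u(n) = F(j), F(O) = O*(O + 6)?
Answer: 55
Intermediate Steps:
j = 1 (j = 2 - 1 = 1)
F(O) = O*(6 + O)
u(n) = 7 (u(n) = 1*(6 + 1) = 1*7 = 7)
u(5)*7 + 6 = 7*7 + 6 = 49 + 6 = 55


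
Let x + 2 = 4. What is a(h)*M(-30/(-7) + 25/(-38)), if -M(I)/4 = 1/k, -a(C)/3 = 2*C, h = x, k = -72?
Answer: -⅔ ≈ -0.66667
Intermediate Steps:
x = 2 (x = -2 + 4 = 2)
h = 2
a(C) = -6*C
M(I) = 1/18 (M(I) = -4/(-72) = -4*(-1/72) = 1/18)
a(h)*M(-30/(-7) + 25/(-38)) = -6*2*(1/18) = -12*1/18 = -⅔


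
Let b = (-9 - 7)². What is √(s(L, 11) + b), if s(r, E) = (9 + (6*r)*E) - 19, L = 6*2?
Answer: √1038 ≈ 32.218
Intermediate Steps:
b = 256 (b = (-16)² = 256)
L = 12
s(r, E) = -10 + 6*E*r (s(r, E) = (9 + 6*E*r) - 19 = -10 + 6*E*r)
√(s(L, 11) + b) = √((-10 + 6*11*12) + 256) = √((-10 + 792) + 256) = √(782 + 256) = √1038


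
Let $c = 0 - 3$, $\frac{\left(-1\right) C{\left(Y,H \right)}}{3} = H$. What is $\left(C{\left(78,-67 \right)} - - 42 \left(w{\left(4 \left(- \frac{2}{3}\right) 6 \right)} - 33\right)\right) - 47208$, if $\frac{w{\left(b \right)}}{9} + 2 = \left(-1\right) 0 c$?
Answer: $-49149$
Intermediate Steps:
$C{\left(Y,H \right)} = - 3 H$
$c = -3$ ($c = 0 - 3 = -3$)
$w{\left(b \right)} = -18$ ($w{\left(b \right)} = -18 + 9 \left(-1\right) 0 \left(-3\right) = -18 + 9 \cdot 0 \left(-3\right) = -18 + 9 \cdot 0 = -18 + 0 = -18$)
$\left(C{\left(78,-67 \right)} - - 42 \left(w{\left(4 \left(- \frac{2}{3}\right) 6 \right)} - 33\right)\right) - 47208 = \left(\left(-3\right) \left(-67\right) - - 42 \left(-18 - 33\right)\right) - 47208 = \left(201 - \left(-42\right) \left(-51\right)\right) - 47208 = \left(201 - 2142\right) - 47208 = -1941 - 47208 = -49149$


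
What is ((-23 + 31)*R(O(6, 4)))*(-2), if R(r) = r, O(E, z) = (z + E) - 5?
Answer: -80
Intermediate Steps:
O(E, z) = -5 + E + z (O(E, z) = (E + z) - 5 = -5 + E + z)
((-23 + 31)*R(O(6, 4)))*(-2) = ((-23 + 31)*(-5 + 6 + 4))*(-2) = (8*5)*(-2) = 40*(-2) = -80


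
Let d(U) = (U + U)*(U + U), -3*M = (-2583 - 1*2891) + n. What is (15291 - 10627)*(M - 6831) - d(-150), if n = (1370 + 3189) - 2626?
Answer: -79334128/3 ≈ -2.6445e+7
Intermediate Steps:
n = 1933 (n = 4559 - 2626 = 1933)
M = 3541/3 (M = -((-2583 - 1*2891) + 1933)/3 = -((-2583 - 2891) + 1933)/3 = -(-5474 + 1933)/3 = -⅓*(-3541) = 3541/3 ≈ 1180.3)
d(U) = 4*U² (d(U) = (2*U)*(2*U) = 4*U²)
(15291 - 10627)*(M - 6831) - d(-150) = (15291 - 10627)*(3541/3 - 6831) - 4*(-150)² = 4664*(-16952/3) - 4*22500 = -79064128/3 - 1*90000 = -79064128/3 - 90000 = -79334128/3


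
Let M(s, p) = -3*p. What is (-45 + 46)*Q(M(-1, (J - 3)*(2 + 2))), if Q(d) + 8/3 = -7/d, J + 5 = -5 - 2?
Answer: -487/180 ≈ -2.7056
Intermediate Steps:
J = -12 (J = -5 + (-5 - 2) = -5 - 7 = -12)
Q(d) = -8/3 - 7/d
(-45 + 46)*Q(M(-1, (J - 3)*(2 + 2))) = (-45 + 46)*(-8/3 - 7*(-1/(3*(-12 - 3)*(2 + 2)))) = 1*(-8/3 - 7/((-(-45)*4))) = 1*(-8/3 - 7/((-3*(-60)))) = 1*(-8/3 - 7/180) = 1*(-487/180) = -487/180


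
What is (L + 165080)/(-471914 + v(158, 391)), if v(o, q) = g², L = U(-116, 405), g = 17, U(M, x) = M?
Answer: -164964/471625 ≈ -0.34978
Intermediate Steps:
L = -116
v(o, q) = 289 (v(o, q) = 17² = 289)
(L + 165080)/(-471914 + v(158, 391)) = (-116 + 165080)/(-471914 + 289) = 164964/(-471625) = 164964*(-1/471625) = -164964/471625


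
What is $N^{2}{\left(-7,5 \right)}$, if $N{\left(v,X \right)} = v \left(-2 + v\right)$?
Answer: $3969$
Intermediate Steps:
$N^{2}{\left(-7,5 \right)} = \left(- 7 \left(-2 - 7\right)\right)^{2} = \left(\left(-7\right) \left(-9\right)\right)^{2} = 63^{2} = 3969$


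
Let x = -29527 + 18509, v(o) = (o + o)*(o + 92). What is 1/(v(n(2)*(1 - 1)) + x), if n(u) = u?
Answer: -1/11018 ≈ -9.0761e-5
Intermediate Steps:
v(o) = 2*o*(92 + o) (v(o) = (2*o)*(92 + o) = 2*o*(92 + o))
x = -11018
1/(v(n(2)*(1 - 1)) + x) = 1/(2*(2*(1 - 1))*(92 + 2*(1 - 1)) - 11018) = 1/(2*(2*0)*(92 + 2*0) - 11018) = 1/(2*0*(92 + 0) - 11018) = 1/(2*0*92 - 11018) = 1/(0 - 11018) = 1/(-11018) = -1/11018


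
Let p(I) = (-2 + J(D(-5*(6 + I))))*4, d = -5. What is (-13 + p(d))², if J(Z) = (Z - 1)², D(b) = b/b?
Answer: 441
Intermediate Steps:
D(b) = 1
J(Z) = (-1 + Z)²
p(I) = -8 (p(I) = (-2 + (-1 + 1)²)*4 = (-2 + 0²)*4 = (-2 + 0)*4 = -2*4 = -8)
(-13 + p(d))² = (-13 - 8)² = (-21)² = 441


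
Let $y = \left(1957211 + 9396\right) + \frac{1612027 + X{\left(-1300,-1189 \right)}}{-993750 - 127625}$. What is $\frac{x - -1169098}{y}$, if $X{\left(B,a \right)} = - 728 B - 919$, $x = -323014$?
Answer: $\frac{948777445500}{2205301367117} \approx 0.43023$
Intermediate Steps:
$X{\left(B,a \right)} = -919 - 728 B$
$y = \frac{2205301367117}{1121375}$ ($y = \left(1957211 + 9396\right) + \frac{1612027 - -945481}{-993750 - 127625} = 1966607 + \frac{1612027 + \left(-919 + 946400\right)}{-1121375} = 1966607 + \left(1612027 + 945481\right) \left(- \frac{1}{1121375}\right) = 1966607 + 2557508 \left(- \frac{1}{1121375}\right) = 1966607 - \frac{2557508}{1121375} = \frac{2205301367117}{1121375} \approx 1.9666 \cdot 10^{6}$)
$\frac{x - -1169098}{y} = \frac{-323014 - -1169098}{\frac{2205301367117}{1121375}} = \left(-323014 + 1169098\right) \frac{1121375}{2205301367117} = 846084 \cdot \frac{1121375}{2205301367117} = \frac{948777445500}{2205301367117}$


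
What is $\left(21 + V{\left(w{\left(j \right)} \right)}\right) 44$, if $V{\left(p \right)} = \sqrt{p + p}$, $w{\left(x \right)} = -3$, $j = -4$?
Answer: $924 + 44 i \sqrt{6} \approx 924.0 + 107.78 i$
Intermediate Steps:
$V{\left(p \right)} = \sqrt{2} \sqrt{p}$ ($V{\left(p \right)} = \sqrt{2 p} = \sqrt{2} \sqrt{p}$)
$\left(21 + V{\left(w{\left(j \right)} \right)}\right) 44 = \left(21 + \sqrt{2} \sqrt{-3}\right) 44 = \left(21 + \sqrt{2} i \sqrt{3}\right) 44 = \left(21 + i \sqrt{6}\right) 44 = 924 + 44 i \sqrt{6}$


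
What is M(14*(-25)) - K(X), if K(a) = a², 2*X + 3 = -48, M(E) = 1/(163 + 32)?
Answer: -507191/780 ≈ -650.25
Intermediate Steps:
M(E) = 1/195
X = -51/2 (X = -3/2 + (½)*(-48) = -3/2 - 24 = -51/2 ≈ -25.500)
M(14*(-25)) - K(X) = 1/195 - (-51/2)² = 1/195 - 1*2601/4 = 1/195 - 2601/4 = -507191/780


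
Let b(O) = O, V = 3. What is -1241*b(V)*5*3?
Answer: -55845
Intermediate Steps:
-1241*b(V)*5*3 = -1241*3*5*3 = -18615*3 = -1241*45 = -55845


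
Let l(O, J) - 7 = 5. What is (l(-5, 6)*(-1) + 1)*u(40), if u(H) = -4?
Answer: 44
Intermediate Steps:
l(O, J) = 12 (l(O, J) = 7 + 5 = 12)
(l(-5, 6)*(-1) + 1)*u(40) = (12*(-1) + 1)*(-4) = (-12 + 1)*(-4) = -11*(-4) = 44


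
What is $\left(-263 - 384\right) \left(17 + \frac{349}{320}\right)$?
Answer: $- \frac{3745483}{320} \approx -11705.0$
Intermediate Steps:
$\left(-263 - 384\right) \left(17 + \frac{349}{320}\right) = - 647 \left(17 + 349 \cdot \frac{1}{320}\right) = - 647 \left(17 + \frac{349}{320}\right) = \left(-647\right) \frac{5789}{320} = - \frac{3745483}{320}$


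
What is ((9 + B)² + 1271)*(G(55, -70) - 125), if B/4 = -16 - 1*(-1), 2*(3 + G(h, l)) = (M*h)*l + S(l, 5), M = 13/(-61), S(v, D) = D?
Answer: 67254704/61 ≈ 1.1025e+6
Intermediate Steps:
M = -13/61 (M = 13*(-1/61) = -13/61 ≈ -0.21311)
G(h, l) = -½ - 13*h*l/122 (G(h, l) = -3 + ((-13*h/61)*l + 5)/2 = -3 + (-13*h*l/61 + 5)/2 = -3 + (5 - 13*h*l/61)/2 = -3 + (5/2 - 13*h*l/122) = -½ - 13*h*l/122)
B = -60 (B = 4*(-16 - 1*(-1)) = 4*(-16 + 1) = 4*(-15) = -60)
((9 + B)² + 1271)*(G(55, -70) - 125) = ((9 - 60)² + 1271)*((-½ - 13/122*55*(-70)) - 125) = ((-51)² + 1271)*((-½ + 25025/61) - 125) = (2601 + 1271)*(49989/122 - 125) = 3872*(34739/122) = 67254704/61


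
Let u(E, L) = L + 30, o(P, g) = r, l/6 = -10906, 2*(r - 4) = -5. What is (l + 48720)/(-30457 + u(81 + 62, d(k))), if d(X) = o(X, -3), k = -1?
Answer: 4776/8693 ≈ 0.54941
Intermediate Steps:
r = 3/2 (r = 4 + (½)*(-5) = 4 - 5/2 = 3/2 ≈ 1.5000)
l = -65436 (l = 6*(-10906) = -65436)
o(P, g) = 3/2
d(X) = 3/2
u(E, L) = 30 + L
(l + 48720)/(-30457 + u(81 + 62, d(k))) = (-65436 + 48720)/(-30457 + (30 + 3/2)) = -16716/(-30457 + 63/2) = -16716/(-60851/2) = -16716*(-2/60851) = 4776/8693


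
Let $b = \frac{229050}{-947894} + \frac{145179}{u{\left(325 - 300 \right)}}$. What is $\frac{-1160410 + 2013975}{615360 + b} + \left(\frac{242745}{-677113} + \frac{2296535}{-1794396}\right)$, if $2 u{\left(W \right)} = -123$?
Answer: $- \frac{395423781627496681586715}{1608090270678037836183116} \approx -0.2459$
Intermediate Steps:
$u{\left(W \right)} = - \frac{123}{2}$ ($u{\left(W \right)} = \frac{1}{2} \left(-123\right) = - \frac{123}{2}$)
$b = - \frac{45876129867}{19431827}$ ($b = \frac{229050}{-947894} + \frac{145179}{- \frac{123}{2}} = 229050 \left(- \frac{1}{947894}\right) + 145179 \left(- \frac{2}{123}\right) = - \frac{114525}{473947} - \frac{96786}{41} = - \frac{45876129867}{19431827} \approx -2360.9$)
$\frac{-1160410 + 2013975}{615360 + b} + \left(\frac{242745}{-677113} + \frac{2296535}{-1794396}\right) = \frac{-1160410 + 2013975}{615360 - \frac{45876129867}{19431827}} + \left(\frac{242745}{-677113} + \frac{2296535}{-1794396}\right) = \frac{853565}{\frac{11911692932853}{19431827}} + \left(242745 \left(- \frac{1}{677113}\right) + 2296535 \left(- \frac{1}{1794396}\right)\right) = 853565 \cdot \frac{19431827}{11911692932853} - \frac{1990594360475}{1215008858748} = \frac{16586327413255}{11911692932853} - \frac{1990594360475}{1215008858748} = - \frac{395423781627496681586715}{1608090270678037836183116}$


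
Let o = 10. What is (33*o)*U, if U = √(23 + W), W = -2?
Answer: 330*√21 ≈ 1512.3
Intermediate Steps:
U = √21 (U = √(23 - 2) = √21 ≈ 4.5826)
(33*o)*U = (33*10)*√21 = 330*√21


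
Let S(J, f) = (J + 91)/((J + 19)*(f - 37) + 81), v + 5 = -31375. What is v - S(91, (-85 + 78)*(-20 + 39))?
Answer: -584264038/18619 ≈ -31380.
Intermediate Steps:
v = -31380 (v = -5 - 31375 = -31380)
S(J, f) = (91 + J)/(81 + (-37 + f)*(19 + J)) (S(J, f) = (91 + J)/((19 + J)*(-37 + f) + 81) = (91 + J)/((-37 + f)*(19 + J) + 81) = (91 + J)/(81 + (-37 + f)*(19 + J)))
v - S(91, (-85 + 78)*(-20 + 39)) = -31380 - (91 + 91)/(-622 - 37*91 + 19*((-85 + 78)*(-20 + 39)) + 91*((-85 + 78)*(-20 + 39))) = -31380 - 182/(-622 - 3367 + 19*(-7*19) + 91*(-7*19)) = -31380 - 182/(-622 - 3367 + 19*(-133) + 91*(-133)) = -31380 - 182/(-622 - 3367 - 2527 - 12103) = -31380 - 182/(-18619) = -31380 - (-1)*182/18619 = -31380 - 1*(-182/18619) = -31380 + 182/18619 = -584264038/18619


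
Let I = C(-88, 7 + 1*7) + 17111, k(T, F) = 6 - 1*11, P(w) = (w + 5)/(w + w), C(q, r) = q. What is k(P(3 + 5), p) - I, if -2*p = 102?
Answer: -17028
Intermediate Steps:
P(w) = (5 + w)/(2*w) (P(w) = (5 + w)/((2*w)) = (5 + w)*(1/(2*w)) = (5 + w)/(2*w))
p = -51 (p = -1/2*102 = -51)
k(T, F) = -5 (k(T, F) = 6 - 11 = -5)
I = 17023 (I = -88 + 17111 = 17023)
k(P(3 + 5), p) - I = -5 - 1*17023 = -5 - 17023 = -17028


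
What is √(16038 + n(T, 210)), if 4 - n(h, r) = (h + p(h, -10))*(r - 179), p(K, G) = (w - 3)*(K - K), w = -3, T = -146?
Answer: 2*√5142 ≈ 143.42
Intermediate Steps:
p(K, G) = 0 (p(K, G) = (-3 - 3)*(K - K) = -6*0 = 0)
n(h, r) = 4 - h*(-179 + r) (n(h, r) = 4 - (h + 0)*(r - 179) = 4 - h*(-179 + r))
√(16038 + n(T, 210)) = √(16038 + (4 + 179*(-146) - 1*(-146)*210)) = √(16038 + (4 - 26134 + 30660)) = √(16038 + 4530) = √20568 = 2*√5142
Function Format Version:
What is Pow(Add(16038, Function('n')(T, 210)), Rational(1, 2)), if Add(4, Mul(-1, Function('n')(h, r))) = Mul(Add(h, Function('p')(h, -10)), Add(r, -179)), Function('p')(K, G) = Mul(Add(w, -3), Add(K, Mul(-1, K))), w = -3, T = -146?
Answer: Mul(2, Pow(5142, Rational(1, 2))) ≈ 143.42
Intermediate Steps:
Function('p')(K, G) = 0 (Function('p')(K, G) = Mul(Add(-3, -3), Add(K, Mul(-1, K))) = Mul(-6, 0) = 0)
Function('n')(h, r) = Add(4, Mul(-1, h, Add(-179, r))) (Function('n')(h, r) = Add(4, Mul(-1, Mul(Add(h, 0), Add(r, -179)))) = Add(4, Mul(-1, Mul(h, Add(-179, r)))) = Add(4, Mul(-1, h, Add(-179, r))))
Pow(Add(16038, Function('n')(T, 210)), Rational(1, 2)) = Pow(Add(16038, Add(4, Mul(179, -146), Mul(-1, -146, 210))), Rational(1, 2)) = Pow(Add(16038, Add(4, -26134, 30660)), Rational(1, 2)) = Pow(Add(16038, 4530), Rational(1, 2)) = Pow(20568, Rational(1, 2)) = Mul(2, Pow(5142, Rational(1, 2)))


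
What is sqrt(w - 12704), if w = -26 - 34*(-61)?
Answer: 12*I*sqrt(74) ≈ 103.23*I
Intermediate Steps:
w = 2048 (w = -26 + 2074 = 2048)
sqrt(w - 12704) = sqrt(2048 - 12704) = sqrt(-10656) = 12*I*sqrt(74)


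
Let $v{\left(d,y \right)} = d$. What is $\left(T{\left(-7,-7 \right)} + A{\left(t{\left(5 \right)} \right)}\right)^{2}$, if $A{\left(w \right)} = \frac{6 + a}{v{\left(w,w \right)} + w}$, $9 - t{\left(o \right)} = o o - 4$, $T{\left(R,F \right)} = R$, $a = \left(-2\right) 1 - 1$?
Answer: $\frac{3249}{64} \approx 50.766$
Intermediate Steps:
$a = -3$ ($a = -2 - 1 = -3$)
$t{\left(o \right)} = 13 - o^{2}$ ($t{\left(o \right)} = 9 - \left(o o - 4\right) = 9 - \left(o^{2} - 4\right) = 9 - \left(-4 + o^{2}\right) = 13 - o^{2}$)
$A{\left(w \right)} = \frac{3}{2 w}$ ($A{\left(w \right)} = \frac{6 - 3}{w + w} = \frac{3}{2 w}$)
$\left(T{\left(-7,-7 \right)} + A{\left(t{\left(5 \right)} \right)}\right)^{2} = \left(-7 + \frac{3}{2 \left(13 - 5^{2}\right)}\right)^{2} = \left(-7 + \frac{3}{2 \left(13 - 25\right)}\right)^{2} = \left(-7 + \frac{3}{2 \left(-12\right)}\right)^{2} = \left(-7 + \frac{3}{2} \left(- \frac{1}{12}\right)\right)^{2} = \left(-7 - \frac{1}{8}\right)^{2} = \left(- \frac{57}{8}\right)^{2} = \frac{3249}{64}$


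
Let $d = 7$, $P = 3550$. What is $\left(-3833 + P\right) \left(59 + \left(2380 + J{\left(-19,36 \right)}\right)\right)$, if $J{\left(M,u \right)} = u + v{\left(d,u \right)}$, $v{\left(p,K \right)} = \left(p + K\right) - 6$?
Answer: $-710896$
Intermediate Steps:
$v{\left(p,K \right)} = -6 + K + p$ ($v{\left(p,K \right)} = \left(K + p\right) - 6 = -6 + K + p$)
$J{\left(M,u \right)} = 1 + 2 u$ ($J{\left(M,u \right)} = u + \left(-6 + u + 7\right) = u + \left(1 + u\right) = 1 + 2 u$)
$\left(-3833 + P\right) \left(59 + \left(2380 + J{\left(-19,36 \right)}\right)\right) = \left(-3833 + 3550\right) \left(59 + \left(2380 + \left(1 + 2 \cdot 36\right)\right)\right) = - 283 \left(59 + \left(2380 + \left(1 + 72\right)\right)\right) = - 283 \left(59 + \left(2380 + 73\right)\right) = - 283 \left(59 + 2453\right) = \left(-283\right) 2512 = -710896$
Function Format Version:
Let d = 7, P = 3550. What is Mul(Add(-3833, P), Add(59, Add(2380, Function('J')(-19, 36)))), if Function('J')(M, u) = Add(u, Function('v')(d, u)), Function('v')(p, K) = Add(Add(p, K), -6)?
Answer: -710896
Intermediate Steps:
Function('v')(p, K) = Add(-6, K, p) (Function('v')(p, K) = Add(Add(K, p), -6) = Add(-6, K, p))
Function('J')(M, u) = Add(1, Mul(2, u)) (Function('J')(M, u) = Add(u, Add(-6, u, 7)) = Add(u, Add(1, u)) = Add(1, Mul(2, u)))
Mul(Add(-3833, P), Add(59, Add(2380, Function('J')(-19, 36)))) = Mul(Add(-3833, 3550), Add(59, Add(2380, Add(1, Mul(2, 36))))) = Mul(-283, Add(59, Add(2380, Add(1, 72)))) = Mul(-283, Add(59, Add(2380, 73))) = Mul(-283, Add(59, 2453)) = Mul(-283, 2512) = -710896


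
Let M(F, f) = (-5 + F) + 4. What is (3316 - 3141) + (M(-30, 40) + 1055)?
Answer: 1199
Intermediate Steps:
M(F, f) = -1 + F
(3316 - 3141) + (M(-30, 40) + 1055) = (3316 - 3141) + ((-1 - 30) + 1055) = 175 + (-31 + 1055) = 175 + 1024 = 1199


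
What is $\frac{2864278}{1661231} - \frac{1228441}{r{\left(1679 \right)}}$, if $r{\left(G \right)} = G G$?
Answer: $\frac{6033792846527}{4683078299471} \approx 1.2884$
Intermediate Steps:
$r{\left(G \right)} = G^{2}$
$\frac{2864278}{1661231} - \frac{1228441}{r{\left(1679 \right)}} = \frac{2864278}{1661231} - \frac{1228441}{1679^{2}} = 2864278 \cdot \frac{1}{1661231} - \frac{1228441}{2819041} = \frac{2864278}{1661231} - \frac{1228441}{2819041} = \frac{6033792846527}{4683078299471}$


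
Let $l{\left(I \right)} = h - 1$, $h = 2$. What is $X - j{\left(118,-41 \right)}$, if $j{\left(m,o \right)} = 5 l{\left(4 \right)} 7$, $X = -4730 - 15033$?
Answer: $-19798$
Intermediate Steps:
$l{\left(I \right)} = 1$ ($l{\left(I \right)} = 2 - 1 = 1$)
$X = -19763$
$j{\left(m,o \right)} = 35$ ($j{\left(m,o \right)} = 5 \cdot 1 \cdot 7 = 5 \cdot 7 = 35$)
$X - j{\left(118,-41 \right)} = -19763 - 35 = -19798$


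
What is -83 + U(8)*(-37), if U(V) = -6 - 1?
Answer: 176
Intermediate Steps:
U(V) = -7
-83 + U(8)*(-37) = -83 - 7*(-37) = -83 + 259 = 176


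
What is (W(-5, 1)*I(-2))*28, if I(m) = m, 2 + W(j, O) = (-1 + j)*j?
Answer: -1568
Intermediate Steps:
W(j, O) = -2 + j*(-1 + j) (W(j, O) = -2 + (-1 + j)*j = -2 + j*(-1 + j))
(W(-5, 1)*I(-2))*28 = ((-2 + (-5)**2 - 1*(-5))*(-2))*28 = ((-2 + 25 + 5)*(-2))*28 = (28*(-2))*28 = -56*28 = -1568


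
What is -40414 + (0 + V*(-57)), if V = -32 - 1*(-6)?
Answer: -38932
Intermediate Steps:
V = -26 (V = -32 + 6 = -26)
-40414 + (0 + V*(-57)) = -40414 + (0 - 26*(-57)) = -40414 + (0 + 1482) = -40414 + 1482 = -38932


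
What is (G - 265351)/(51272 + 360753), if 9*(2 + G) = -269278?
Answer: -531491/741645 ≈ -0.71664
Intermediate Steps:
G = -269296/9 (G = -2 + (1/9)*(-269278) = -2 - 269278/9 = -269296/9 ≈ -29922.)
(G - 265351)/(51272 + 360753) = (-269296/9 - 265351)/(51272 + 360753) = -2657455/9/412025 = -2657455/9*1/412025 = -531491/741645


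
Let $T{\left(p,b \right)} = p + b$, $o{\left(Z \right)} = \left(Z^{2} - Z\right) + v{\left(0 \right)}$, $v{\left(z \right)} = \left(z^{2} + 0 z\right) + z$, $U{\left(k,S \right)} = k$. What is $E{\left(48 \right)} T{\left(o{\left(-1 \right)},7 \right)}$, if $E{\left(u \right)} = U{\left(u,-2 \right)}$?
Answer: $432$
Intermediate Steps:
$E{\left(u \right)} = u$
$v{\left(z \right)} = z + z^{2}$ ($v{\left(z \right)} = \left(z^{2} + 0\right) + z = z^{2} + z = z + z^{2}$)
$o{\left(Z \right)} = Z^{2} - Z$ ($o{\left(Z \right)} = \left(Z^{2} - Z\right) + 0 \left(1 + 0\right) = \left(Z^{2} - Z\right) + 0 \cdot 1 = \left(Z^{2} - Z\right) + 0 = Z^{2} - Z$)
$T{\left(p,b \right)} = b + p$
$E{\left(48 \right)} T{\left(o{\left(-1 \right)},7 \right)} = 48 \left(7 - \left(-1 - 1\right)\right) = 48 \left(7 - -2\right) = 48 \left(7 + 2\right) = 48 \cdot 9 = 432$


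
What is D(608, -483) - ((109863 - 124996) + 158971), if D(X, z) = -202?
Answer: -144040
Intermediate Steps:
D(608, -483) - ((109863 - 124996) + 158971) = -202 - ((109863 - 124996) + 158971) = -202 - (-15133 + 158971) = -202 - 1*143838 = -202 - 143838 = -144040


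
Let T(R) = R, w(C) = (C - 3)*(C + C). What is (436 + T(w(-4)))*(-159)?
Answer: -78228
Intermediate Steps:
w(C) = 2*C*(-3 + C) (w(C) = (-3 + C)*(2*C) = 2*C*(-3 + C))
(436 + T(w(-4)))*(-159) = (436 + 2*(-4)*(-3 - 4))*(-159) = (436 + 2*(-4)*(-7))*(-159) = (436 + 56)*(-159) = 492*(-159) = -78228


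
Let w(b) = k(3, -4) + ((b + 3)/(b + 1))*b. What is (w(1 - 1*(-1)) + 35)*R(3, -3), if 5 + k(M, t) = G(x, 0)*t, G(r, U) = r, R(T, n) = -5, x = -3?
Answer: -680/3 ≈ -226.67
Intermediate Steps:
k(M, t) = -5 - 3*t
w(b) = 7 + b*(3 + b)/(1 + b) (w(b) = (-5 - 3*(-4)) + ((b + 3)/(b + 1))*b = (-5 + 12) + ((3 + b)/(1 + b))*b = 7 + ((3 + b)/(1 + b))*b = 7 + b*(3 + b)/(1 + b))
(w(1 - 1*(-1)) + 35)*R(3, -3) = ((7 + (1 - 1*(-1))**2 + 10*(1 - 1*(-1)))/(1 + (1 - 1*(-1))) + 35)*(-5) = ((7 + (1 + 1)**2 + 10*(1 + 1))/(1 + (1 + 1)) + 35)*(-5) = ((7 + 2**2 + 10*2)/(1 + 2) + 35)*(-5) = ((7 + 4 + 20)/3 + 35)*(-5) = ((1/3)*31 + 35)*(-5) = (31/3 + 35)*(-5) = (136/3)*(-5) = -680/3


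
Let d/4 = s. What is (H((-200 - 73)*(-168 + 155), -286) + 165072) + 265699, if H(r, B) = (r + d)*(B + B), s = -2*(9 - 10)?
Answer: -1603833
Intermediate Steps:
s = 2 (s = -2*(-1) = 2)
d = 8 (d = 4*2 = 8)
H(r, B) = 2*B*(8 + r) (H(r, B) = (r + 8)*(B + B) = (8 + r)*(2*B) = 2*B*(8 + r))
(H((-200 - 73)*(-168 + 155), -286) + 165072) + 265699 = (2*(-286)*(8 + (-200 - 73)*(-168 + 155)) + 165072) + 265699 = (2*(-286)*(8 - 273*(-13)) + 165072) + 265699 = (2*(-286)*(8 + 3549) + 165072) + 265699 = (2*(-286)*3557 + 165072) + 265699 = (-2034604 + 165072) + 265699 = -1869532 + 265699 = -1603833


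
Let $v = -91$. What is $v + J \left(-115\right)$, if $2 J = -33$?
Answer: $\frac{3613}{2} \approx 1806.5$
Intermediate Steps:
$J = - \frac{33}{2}$ ($J = \frac{1}{2} \left(-33\right) = - \frac{33}{2} \approx -16.5$)
$v + J \left(-115\right) = -91 - - \frac{3795}{2} = -91 + \frac{3795}{2} = \frac{3613}{2}$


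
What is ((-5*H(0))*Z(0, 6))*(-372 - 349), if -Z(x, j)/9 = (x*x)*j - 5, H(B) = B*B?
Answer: 0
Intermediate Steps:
H(B) = B²
Z(x, j) = 45 - 9*j*x² (Z(x, j) = -9*((x*x)*j - 5) = -9*(x²*j - 5) = -9*(j*x² - 5) = -9*(-5 + j*x²) = 45 - 9*j*x²)
((-5*H(0))*Z(0, 6))*(-372 - 349) = ((-5*0²)*(45 - 9*6*0²))*(-372 - 349) = ((-5*0)*(45 - 9*6*0))*(-721) = (0*(45 + 0))*(-721) = (0*45)*(-721) = 0*(-721) = 0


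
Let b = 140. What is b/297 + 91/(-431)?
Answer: 33313/128007 ≈ 0.26024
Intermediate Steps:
b/297 + 91/(-431) = 140/297 + 91/(-431) = 140*(1/297) + 91*(-1/431) = 140/297 - 91/431 = 33313/128007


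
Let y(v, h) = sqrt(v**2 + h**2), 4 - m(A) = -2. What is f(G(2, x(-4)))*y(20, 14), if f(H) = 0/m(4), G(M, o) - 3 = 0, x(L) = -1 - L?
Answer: 0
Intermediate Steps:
m(A) = 6 (m(A) = 4 - 1*(-2) = 4 + 2 = 6)
y(v, h) = sqrt(h**2 + v**2)
G(M, o) = 3 (G(M, o) = 3 + 0 = 3)
f(H) = 0 (f(H) = 0/6 = 0*(1/6) = 0)
f(G(2, x(-4)))*y(20, 14) = 0*sqrt(14**2 + 20**2) = 0*sqrt(196 + 400) = 0*sqrt(596) = 0*(2*sqrt(149)) = 0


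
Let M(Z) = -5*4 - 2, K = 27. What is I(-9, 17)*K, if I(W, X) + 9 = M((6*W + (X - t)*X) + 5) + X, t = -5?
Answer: -378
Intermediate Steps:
M(Z) = -22 (M(Z) = -20 - 2 = -22)
I(W, X) = -31 + X (I(W, X) = -9 + (-22 + X) = -31 + X)
I(-9, 17)*K = (-31 + 17)*27 = -14*27 = -378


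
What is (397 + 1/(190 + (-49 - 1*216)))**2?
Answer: 886491076/5625 ≈ 1.5760e+5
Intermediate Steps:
(397 + 1/(190 + (-49 - 1*216)))**2 = (397 + 1/(190 + (-49 - 216)))**2 = (397 + 1/(190 - 265))**2 = (397 + 1/(-75))**2 = (397 - 1/75)**2 = (29774/75)**2 = 886491076/5625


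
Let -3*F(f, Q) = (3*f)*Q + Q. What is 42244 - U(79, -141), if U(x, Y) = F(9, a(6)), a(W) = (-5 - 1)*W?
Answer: 41908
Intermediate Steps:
a(W) = -6*W
F(f, Q) = -Q/3 - Q*f (F(f, Q) = -((3*f)*Q + Q)/3 = -(3*Q*f + Q)/3 = -(Q + 3*Q*f)/3 = -Q/3 - Q*f)
U(x, Y) = 336 (U(x, Y) = -(-6*6)*(⅓ + 9) = -1*(-36)*28/3 = 336)
42244 - U(79, -141) = 42244 - 1*336 = 42244 - 336 = 41908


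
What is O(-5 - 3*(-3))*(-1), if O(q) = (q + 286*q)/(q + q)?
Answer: -287/2 ≈ -143.50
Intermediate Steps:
O(q) = 287/2 (O(q) = (287*q)/((2*q)) = (287*q)*(1/(2*q)) = 287/2)
O(-5 - 3*(-3))*(-1) = (287/2)*(-1) = -287/2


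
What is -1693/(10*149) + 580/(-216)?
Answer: -76868/20115 ≈ -3.8214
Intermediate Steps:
-1693/(10*149) + 580/(-216) = -1693/1490 + 580*(-1/216) = -1693*1/1490 - 145/54 = -1693/1490 - 145/54 = -76868/20115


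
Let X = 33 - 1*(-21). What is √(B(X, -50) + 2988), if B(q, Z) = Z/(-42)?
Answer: √1318233/21 ≈ 54.673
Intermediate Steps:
X = 54 (X = 33 + 21 = 54)
B(q, Z) = -Z/42 (B(q, Z) = Z*(-1/42) = -Z/42)
√(B(X, -50) + 2988) = √(-1/42*(-50) + 2988) = √(25/21 + 2988) = √(62773/21) = √1318233/21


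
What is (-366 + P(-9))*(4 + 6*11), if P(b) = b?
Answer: -26250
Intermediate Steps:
(-366 + P(-9))*(4 + 6*11) = (-366 - 9)*(4 + 6*11) = -375*(4 + 66) = -375*70 = -26250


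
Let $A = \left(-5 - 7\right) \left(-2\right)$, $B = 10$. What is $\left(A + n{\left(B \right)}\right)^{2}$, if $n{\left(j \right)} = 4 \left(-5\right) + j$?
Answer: $196$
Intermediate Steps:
$A = 24$ ($A = \left(-5 - 7\right) \left(-2\right) = \left(-12\right) \left(-2\right) = 24$)
$n{\left(j \right)} = -20 + j$
$\left(A + n{\left(B \right)}\right)^{2} = \left(24 + \left(-20 + 10\right)\right)^{2} = \left(24 - 10\right)^{2} = 14^{2} = 196$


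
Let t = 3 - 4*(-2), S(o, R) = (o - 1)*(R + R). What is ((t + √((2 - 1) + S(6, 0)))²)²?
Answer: 20736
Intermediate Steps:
S(o, R) = 2*R*(-1 + o) (S(o, R) = (-1 + o)*(2*R) = 2*R*(-1 + o))
t = 11 (t = 3 + 8 = 11)
((t + √((2 - 1) + S(6, 0)))²)² = ((11 + √((2 - 1) + 2*0*(-1 + 6)))²)² = ((11 + √(1 + 2*0*5))²)² = ((11 + √(1 + 0))²)² = ((11 + √1)²)² = ((11 + 1)²)² = (12²)² = 144² = 20736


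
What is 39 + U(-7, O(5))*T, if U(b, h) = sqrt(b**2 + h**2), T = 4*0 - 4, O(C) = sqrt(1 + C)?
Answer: 39 - 4*sqrt(55) ≈ 9.3352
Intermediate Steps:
T = -4 (T = 0 - 4 = -4)
39 + U(-7, O(5))*T = 39 + sqrt((-7)**2 + (sqrt(1 + 5))**2)*(-4) = 39 + sqrt(49 + (sqrt(6))**2)*(-4) = 39 + sqrt(49 + 6)*(-4) = 39 + sqrt(55)*(-4) = 39 - 4*sqrt(55)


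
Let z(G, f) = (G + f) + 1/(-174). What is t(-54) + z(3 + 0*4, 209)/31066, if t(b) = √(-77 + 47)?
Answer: 36887/5405484 + I*√30 ≈ 0.006824 + 5.4772*I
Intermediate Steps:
z(G, f) = -1/174 + G + f (z(G, f) = (G + f) - 1/174 = -1/174 + G + f)
t(b) = I*√30 (t(b) = √(-30) = I*√30)
t(-54) + z(3 + 0*4, 209)/31066 = I*√30 + (-1/174 + (3 + 0*4) + 209)/31066 = I*√30 + (-1/174 + (3 + 0) + 209)*(1/31066) = I*√30 + (-1/174 + 3 + 209)*(1/31066) = I*√30 + (36887/174)*(1/31066) = I*√30 + 36887/5405484 = 36887/5405484 + I*√30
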